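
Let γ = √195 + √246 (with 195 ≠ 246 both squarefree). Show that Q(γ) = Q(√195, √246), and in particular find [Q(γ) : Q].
[Q(γ) : Q] = 4 (equivalently, Q(γ) = Q(√195, √246))

Obviously Q(γ) ⊆ Q(√195, √246), and [Q(√195, √246):Q] = 4 (since 195, 246 are distinct squarefree integers > 1 with 47970 not a perfect square). To show equality we compute the minimal polynomial of γ. From γ = √195 + √246: γ^2 = 195 + 2√(47970) + 246 = 441 + 2√(47970), so γ^2 - 441 = 2√(47970); squaring, (γ^2 - 441)^2 = 4·47970, i.e. γ^4 - 882γ^2 + 194481 - 191880 = 0, i.e. γ^4 - 882γ^2 + 2601 = 0. So γ is a root of x^4 - 882x^2 + 2601. This polynomial is irreducible over Q: it has no rational root (each ±√195 ± √246 is irrational), and any factorization into two quadratics over Q would force √(47970) ∈ Q (pairing opposite roots) or √195, √246 ∈ Q (other pairings), all impossible. Hence [Q(γ):Q] = 4 = [Q(√195, √246):Q], so Q(γ) = Q(√195, √246).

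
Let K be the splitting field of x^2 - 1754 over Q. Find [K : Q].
[K : Q] = 2

f(x) = x^2 - 1754 factors as (x - √1754)(x + √1754). The splitting field is K = Q(√1754). Since 1754 is squarefree and > 1, it is not a perfect square, so x^2 - 1754 is irreducible over Q and [Q(√1754) : Q] = 2. Hence [K : Q] = 2.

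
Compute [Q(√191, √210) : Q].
[Q(√191, √210) : Q] = 4

[Q(√191):Q] = 2 (min poly x^2 - 191, irreducible since 191 is squarefree > 1). For the top step, suppose √210 ∈ Q(√191), say √210 = c + d√191 with c, d ∈ Q. Squaring: 210 = c^2 + 191d^2 + 2cd√191. Since √191 ∉ Q this forces 2cd = 0. If d = 0 then √210 = c ∈ Q, contradicting 210 squarefree > 1. If c = 0 then 210 = 191d^2, so 191·210 = (191d)^2 is a perfect square in Q — but 191·210 = 40110 is not a perfect square (since 191 and 210 are distinct squarefree integers). Contradiction. Hence √210 ∉ Q(√191), so x^2 - 210 stays irreducible over Q(√191) and [Q(√191, √210) : Q(√191)] = 2. By the tower law, [Q(√191, √210) : Q] = 2 · 2 = 4.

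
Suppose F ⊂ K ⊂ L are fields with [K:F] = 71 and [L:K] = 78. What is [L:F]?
[L:F] = 5538

The tower law says that for any tower of field extensions F ⊂ K ⊂ L with finite degrees, [L:F] = [L:K] · [K:F]. Here this gives [L:F] = 78 · 71 = 5538.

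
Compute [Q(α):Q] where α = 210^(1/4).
[Q(α):Q] = 4

α is a root of x^4 - 210. By Eisenstein's criterion at the prime p = 2 (which divides the constant term 210 but p^2 = 4 does not, since 210 is squarefree), x^4 - 210 is irreducible over Q. Hence [Q(α):Q] = 4.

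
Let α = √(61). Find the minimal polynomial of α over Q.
m_α(x) = x^2 - 61

α satisfies α^2 - 61 = 0, so x^2 - 61 annihilates α. Since d = 61 is squarefree and ≠ 1, it is not a perfect square in Q, so x^2 - 61 has no rational root and is therefore irreducible over Q (a degree-2 polynomial over a field is irreducible iff it has no root). Hence m_α(x) = x^2 - 61.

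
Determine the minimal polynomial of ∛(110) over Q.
m_α(x) = x^3 - 110

α satisfies α^3 = 110, so x^3 - 110 annihilates α. By the rational root test, a rational root p/q (in lowest terms) of x^3 - 110 would satisfy p^3 = 110 q^3, forcing q = 1 and p^3 = 110; but 110 is not a perfect cube, contradiction. A monic cubic over Q with no rational root is irreducible (any nontrivial factorization would include a linear factor). Hence x^3 - 110 is the minimal polynomial of α, and in particular [Q(α):Q] = 3.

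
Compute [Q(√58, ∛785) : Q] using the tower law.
[Q(√58, ∛785) : Q] = 6

Let L = Q(√58, ∛785). Since Q(√58) ⊂ L and [Q(√58):Q] = 2, the tower law gives 2 | [L:Q]. Likewise Q(∛785) ⊂ L with [Q(∛785):Q] = 3 (because 785 is not a perfect cube), so 3 | [L:Q]. As gcd(2,3) = 1, [L:Q] is divisible by 6. Conversely L is generated over Q by √58 and ∛785, so [L:Q] ≤ 2·3 = 6. Therefore [Q(√58, ∛785) : Q] = 6.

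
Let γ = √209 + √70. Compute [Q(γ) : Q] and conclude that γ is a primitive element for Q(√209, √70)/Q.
[Q(γ) : Q] = 4 (equivalently, Q(γ) = Q(√209, √70))

Obviously Q(γ) ⊆ Q(√209, √70), and [Q(√209, √70):Q] = 4 (since 209, 70 are distinct squarefree integers > 1 with 14630 not a perfect square). To show equality we compute the minimal polynomial of γ. From γ = √209 + √70: γ^2 = 209 + 2√(14630) + 70 = 279 + 2√(14630), so γ^2 - 279 = 2√(14630); squaring, (γ^2 - 279)^2 = 4·14630, i.e. γ^4 - 558γ^2 + 77841 - 58520 = 0, i.e. γ^4 - 558γ^2 + 19321 = 0. So γ is a root of x^4 - 558x^2 + 19321. This polynomial is irreducible over Q: it has no rational root (each ±√209 ± √70 is irrational), and any factorization into two quadratics over Q would force √(14630) ∈ Q (pairing opposite roots) or √209, √70 ∈ Q (other pairings), all impossible. Hence [Q(γ):Q] = 4 = [Q(√209, √70):Q], so Q(γ) = Q(√209, √70).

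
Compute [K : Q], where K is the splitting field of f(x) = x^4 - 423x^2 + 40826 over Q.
[K : Q] = 4

Solving the quadratic in x^2: x^2 = (423 ± √(423^2 - 4·40826))/2 = (423 ± √15625)/2 = (423 ± 125)/2, giving x^2 = 149 or x^2 = 274. So f(x) = (x^2 - 149)(x^2 - 274) and the roots of f are ±√149, ±√274. Hence the splitting field is K = Q(√149, √274). Since 149 and 274 are distinct squarefree integers > 1, their product 40826 is not a perfect square, so √274 ∉ Q(√149). By the tower law [K:Q] = [Q(√149,√274):Q(√149)] · [Q(√149):Q] = 2 · 2 = 4.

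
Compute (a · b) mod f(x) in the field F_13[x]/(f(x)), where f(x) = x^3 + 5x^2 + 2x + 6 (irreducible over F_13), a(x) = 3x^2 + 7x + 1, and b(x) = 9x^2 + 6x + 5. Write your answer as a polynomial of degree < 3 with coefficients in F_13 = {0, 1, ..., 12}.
a · b ≡ 9x^2 + 4 (mod f(x))

Multiply in F_13[x]: a(x)·b(x) = (3x^2 + 7x + 1)·(9x^2 + 6x + 5) = x^4 + 3x^3 + x^2 + 2x + 5. This has degree ≥ 3, so divide by f(x) over F_13: x^4 + 3x^3 + x^2 + 2x + 5 = (x + 11)·(x^3 + 5x^2 + 2x + 6) + (9x^2 + 4). Hence a·b ≡ 9x^2 + 4 (mod f). (F_13[x]/(f) is a field with 13^3 = 2197 elements since f is irreducible of degree 3.)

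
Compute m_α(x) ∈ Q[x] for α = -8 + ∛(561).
m_α(x) = x^3 + 24x^2 + 192x - 49

Set β = α + 8 = ∛(561), so β^3 = 561. Then (α + 8)^3 - 561 = 0, i.e. α is a root of g(x) = (x + 8)^3 - 561 = x^3 + 24x^2 + 192x - 49. Since g(x) = h(x + 8) where h(x) = x^3 - 561, and h is irreducible over Q (because 561 is not a perfect cube, so h has no rational root, and a monic cubic with no rational root is irreducible), g is also irreducible (irreducibility is preserved under the substitution x → x + 8). Hence m_α(x) = x^3 + 24x^2 + 192x - 49.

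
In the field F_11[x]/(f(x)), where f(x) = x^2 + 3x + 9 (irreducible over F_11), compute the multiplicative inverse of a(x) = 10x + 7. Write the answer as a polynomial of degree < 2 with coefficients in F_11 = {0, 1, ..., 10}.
a(x)^(-1) ≡ 6x + 5 (mod f(x))

Since f is irreducible over F_11, F_11[x]/(f) is a field and a(x) ≠ 0 has an inverse. Apply the extended Euclidean algorithm to f(x) and a(x) in F_11[x]: f(x) = (10x + 1)·a(x) + (2). The last nonzero remainder is the constant 2 = gcd(f, a) in F_11. Back-substituting through the division chain expresses 2 = s(x)·a(x) + t(x)·f(x) with s(x) ≡ x + 10 (mod f), so (x + 10)·a(x) ≡ 2 (mod f). Multiplying by 2^(-1) ≡ 6 in F_11 gives a(x)^(-1) ≡ 6·(x + 10) ≡ 6x + 5 (mod f). Check: (10x + 7)·(6x + 5) = 5x^2 + 4x + 2 ≡ 1 (mod x^2 + 3x + 9).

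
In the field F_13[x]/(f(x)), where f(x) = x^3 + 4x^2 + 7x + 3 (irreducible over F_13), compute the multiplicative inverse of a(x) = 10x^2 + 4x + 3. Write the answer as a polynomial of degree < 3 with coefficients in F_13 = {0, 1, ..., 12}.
a(x)^(-1) ≡ 8x^2 + 10x + 3 (mod f(x))

Since f is irreducible over F_13, F_13[x]/(f) is a field and a(x) ≠ 0 has an inverse. Apply the extended Euclidean algorithm to f(x) and a(x) in F_13[x]: f(x) = (4x + 4)·a(x) + (5x + 4);  a(x) = (2x + 7)·(5x + 4) + (1). The last nonzero remainder is the constant 1 = gcd(f, a) in F_13. Back-substituting through the division chain expresses 1 = s(x)·a(x) + t(x)·f(x) with s(x) ≡ 8x^2 + 10x + 3 (mod f), so a(x)^(-1) ≡ s(x) = 8x^2 + 10x + 3 (mod f). Check: (10x^2 + 4x + 3)·(8x^2 + 10x + 3) = 2x^4 + 2x^3 + 3x^2 + 3x + 9 ≡ 1 (mod x^3 + 4x^2 + 7x + 3).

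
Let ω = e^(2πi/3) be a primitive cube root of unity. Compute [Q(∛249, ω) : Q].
[Q(∛249, ω) : Q] = 6

[Q(∛249):Q] = 3 (min poly x^3 - 249, irreducible since 249 is not a perfect cube). [Q(ω):Q] = 2 (min poly x^2 + x + 1). Since Q(∛249) ⊂ R and ω ∉ R, we have ω ∉ Q(∛249), so x^2 + x + 1 remains irreducible over Q(∛249) and [Q(∛249, ω) : Q(∛249)] = 2. By the tower law, [Q(∛249, ω) : Q] = 3 · 2 = 6. (In fact Q(∛249, ω) is the splitting field of x^3 - 249 over Q.)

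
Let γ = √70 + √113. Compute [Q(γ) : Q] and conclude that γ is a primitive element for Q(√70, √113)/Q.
[Q(γ) : Q] = 4 (equivalently, Q(γ) = Q(√70, √113))

Obviously Q(γ) ⊆ Q(√70, √113), and [Q(√70, √113):Q] = 4 (since 70, 113 are distinct squarefree integers > 1 with 7910 not a perfect square). To show equality we compute the minimal polynomial of γ. From γ = √70 + √113: γ^2 = 70 + 2√(7910) + 113 = 183 + 2√(7910), so γ^2 - 183 = 2√(7910); squaring, (γ^2 - 183)^2 = 4·7910, i.e. γ^4 - 366γ^2 + 33489 - 31640 = 0, i.e. γ^4 - 366γ^2 + 1849 = 0. So γ is a root of x^4 - 366x^2 + 1849. This polynomial is irreducible over Q: it has no rational root (each ±√70 ± √113 is irrational), and any factorization into two quadratics over Q would force √(7910) ∈ Q (pairing opposite roots) or √70, √113 ∈ Q (other pairings), all impossible. Hence [Q(γ):Q] = 4 = [Q(√70, √113):Q], so Q(γ) = Q(√70, √113).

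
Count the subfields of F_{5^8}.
F_{5^8} has 4 subfields

The subfields of F_{p^n} are exactly the fields F_{p^d} for d | n (each is the fixed field of the unique index-d subgroup of Gal(F_{p^n}/F_p) ≅ Z/nZ). The divisors of n = 8 are {1, 2, 4, 8}, giving 4 subfields: F_{5^1}, F_{5^2}, F_{5^4}, F_{5^8}.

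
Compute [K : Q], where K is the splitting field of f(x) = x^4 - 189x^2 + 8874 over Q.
[K : Q] = 4

Solving the quadratic in x^2: x^2 = (189 ± √(189^2 - 4·8874))/2 = (189 ± √225)/2 = (189 ± 15)/2, giving x^2 = 87 or x^2 = 102. So f(x) = (x^2 - 87)(x^2 - 102) and the roots of f are ±√87, ±√102. Hence the splitting field is K = Q(√87, √102). Since 87 and 102 are distinct squarefree integers > 1, their product 8874 is not a perfect square, so √102 ∉ Q(√87). By the tower law [K:Q] = [Q(√87,√102):Q(√87)] · [Q(√87):Q] = 2 · 2 = 4.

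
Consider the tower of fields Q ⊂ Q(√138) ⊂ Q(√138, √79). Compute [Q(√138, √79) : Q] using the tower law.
[Q(√138, √79) : Q] = 4

[Q(√138):Q] = 2 (min poly x^2 - 138, irreducible since 138 is squarefree > 1). For the top step, suppose √79 ∈ Q(√138), say √79 = c + d√138 with c, d ∈ Q. Squaring: 79 = c^2 + 138d^2 + 2cd√138. Since √138 ∉ Q this forces 2cd = 0. If d = 0 then √79 = c ∈ Q, contradicting 79 squarefree > 1. If c = 0 then 79 = 138d^2, so 138·79 = (138d)^2 is a perfect square in Q — but 138·79 = 10902 is not a perfect square (since 138 and 79 are distinct squarefree integers). Contradiction. Hence √79 ∉ Q(√138), so x^2 - 79 stays irreducible over Q(√138) and [Q(√138, √79) : Q(√138)] = 2. By the tower law, [Q(√138, √79) : Q] = 2 · 2 = 4.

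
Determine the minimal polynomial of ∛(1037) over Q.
m_α(x) = x^3 - 1037

α satisfies α^3 = 1037, so x^3 - 1037 annihilates α. By the rational root test, a rational root p/q (in lowest terms) of x^3 - 1037 would satisfy p^3 = 1037 q^3, forcing q = 1 and p^3 = 1037; but 1037 is not a perfect cube, contradiction. A monic cubic over Q with no rational root is irreducible (any nontrivial factorization would include a linear factor). Hence x^3 - 1037 is the minimal polynomial of α, and in particular [Q(α):Q] = 3.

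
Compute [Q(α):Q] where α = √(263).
[Q(α):Q] = 2

[Q(α):Q] equals the degree of the minimal polynomial of α. Here α^2 = 263 and x^2 - 263 is irreducible (d = 263 is squarefree, ≠ 1, hence not a square), so deg(m_α) = 2. Thus [Q(α):Q] = 2.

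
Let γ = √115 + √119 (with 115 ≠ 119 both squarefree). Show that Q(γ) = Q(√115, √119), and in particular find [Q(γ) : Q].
[Q(γ) : Q] = 4 (equivalently, Q(γ) = Q(√115, √119))

Obviously Q(γ) ⊆ Q(√115, √119), and [Q(√115, √119):Q] = 4 (since 115, 119 are distinct squarefree integers > 1 with 13685 not a perfect square). To show equality we compute the minimal polynomial of γ. From γ = √115 + √119: γ^2 = 115 + 2√(13685) + 119 = 234 + 2√(13685), so γ^2 - 234 = 2√(13685); squaring, (γ^2 - 234)^2 = 4·13685, i.e. γ^4 - 468γ^2 + 54756 - 54740 = 0, i.e. γ^4 - 468γ^2 + 16 = 0. So γ is a root of x^4 - 468x^2 + 16. This polynomial is irreducible over Q: it has no rational root (each ±√115 ± √119 is irrational), and any factorization into two quadratics over Q would force √(13685) ∈ Q (pairing opposite roots) or √115, √119 ∈ Q (other pairings), all impossible. Hence [Q(γ):Q] = 4 = [Q(√115, √119):Q], so Q(γ) = Q(√115, √119).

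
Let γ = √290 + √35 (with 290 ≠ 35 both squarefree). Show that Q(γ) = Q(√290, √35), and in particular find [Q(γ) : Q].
[Q(γ) : Q] = 4 (equivalently, Q(γ) = Q(√290, √35))

Obviously Q(γ) ⊆ Q(√290, √35), and [Q(√290, √35):Q] = 4 (since 290, 35 are distinct squarefree integers > 1 with 10150 not a perfect square). To show equality we compute the minimal polynomial of γ. From γ = √290 + √35: γ^2 = 290 + 2√(10150) + 35 = 325 + 2√(10150), so γ^2 - 325 = 2√(10150); squaring, (γ^2 - 325)^2 = 4·10150, i.e. γ^4 - 650γ^2 + 105625 - 40600 = 0, i.e. γ^4 - 650γ^2 + 65025 = 0. So γ is a root of x^4 - 650x^2 + 65025. This polynomial is irreducible over Q: it has no rational root (each ±√290 ± √35 is irrational), and any factorization into two quadratics over Q would force √(10150) ∈ Q (pairing opposite roots) or √290, √35 ∈ Q (other pairings), all impossible. Hence [Q(γ):Q] = 4 = [Q(√290, √35):Q], so Q(γ) = Q(√290, √35).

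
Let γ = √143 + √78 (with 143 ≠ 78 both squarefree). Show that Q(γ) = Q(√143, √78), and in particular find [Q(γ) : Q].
[Q(γ) : Q] = 4 (equivalently, Q(γ) = Q(√143, √78))

Obviously Q(γ) ⊆ Q(√143, √78), and [Q(√143, √78):Q] = 4 (since 143, 78 are distinct squarefree integers > 1 with 11154 not a perfect square). To show equality we compute the minimal polynomial of γ. From γ = √143 + √78: γ^2 = 143 + 2√(11154) + 78 = 221 + 2√(11154), so γ^2 - 221 = 2√(11154); squaring, (γ^2 - 221)^2 = 4·11154, i.e. γ^4 - 442γ^2 + 48841 - 44616 = 0, i.e. γ^4 - 442γ^2 + 4225 = 0. So γ is a root of x^4 - 442x^2 + 4225. This polynomial is irreducible over Q: it has no rational root (each ±√143 ± √78 is irrational), and any factorization into two quadratics over Q would force √(11154) ∈ Q (pairing opposite roots) or √143, √78 ∈ Q (other pairings), all impossible. Hence [Q(γ):Q] = 4 = [Q(√143, √78):Q], so Q(γ) = Q(√143, √78).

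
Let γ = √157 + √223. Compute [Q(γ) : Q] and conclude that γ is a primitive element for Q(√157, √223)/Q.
[Q(γ) : Q] = 4 (equivalently, Q(γ) = Q(√157, √223))

Obviously Q(γ) ⊆ Q(√157, √223), and [Q(√157, √223):Q] = 4 (since 157, 223 are distinct squarefree integers > 1 with 35011 not a perfect square). To show equality we compute the minimal polynomial of γ. From γ = √157 + √223: γ^2 = 157 + 2√(35011) + 223 = 380 + 2√(35011), so γ^2 - 380 = 2√(35011); squaring, (γ^2 - 380)^2 = 4·35011, i.e. γ^4 - 760γ^2 + 144400 - 140044 = 0, i.e. γ^4 - 760γ^2 + 4356 = 0. So γ is a root of x^4 - 760x^2 + 4356. This polynomial is irreducible over Q: it has no rational root (each ±√157 ± √223 is irrational), and any factorization into two quadratics over Q would force √(35011) ∈ Q (pairing opposite roots) or √157, √223 ∈ Q (other pairings), all impossible. Hence [Q(γ):Q] = 4 = [Q(√157, √223):Q], so Q(γ) = Q(√157, √223).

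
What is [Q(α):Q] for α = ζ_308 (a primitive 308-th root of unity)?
[Q(α):Q] = 120

The minimal polynomial of ζ_308 over Q is the 308-th cyclotomic polynomial Φ_308(x), which is irreducible over Q and has degree φ(308) = 120. Hence [Q(α):Q] = φ(308) = 120.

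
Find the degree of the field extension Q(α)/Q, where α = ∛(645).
[Q(α):Q] = 3

The minimal polynomial of α is x^3 - 645, irreducible over Q since 645 is not a perfect cube (so x^3 - 645 has no rational root). Hence [Q(α):Q] = deg(m_α) = 3.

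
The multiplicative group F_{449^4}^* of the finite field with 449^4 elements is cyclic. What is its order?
|F_{449^4}^*| = 40642963200

F_{449^4} has 449^4 = 40642963201 elements; its multiplicative group consists of all nonzero elements, so |F_{449^4}^*| = 40642963201 - 1 = 40642963200. (It is cyclic since any finite subgroup of the multiplicative group of a field is cyclic.)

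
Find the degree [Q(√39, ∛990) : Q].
[Q(√39, ∛990) : Q] = 6

Let L = Q(√39, ∛990). Since Q(√39) ⊂ L and [Q(√39):Q] = 2, the tower law gives 2 | [L:Q]. Likewise Q(∛990) ⊂ L with [Q(∛990):Q] = 3 (because 990 is not a perfect cube), so 3 | [L:Q]. As gcd(2,3) = 1, [L:Q] is divisible by 6. Conversely L is generated over Q by √39 and ∛990, so [L:Q] ≤ 2·3 = 6. Therefore [Q(√39, ∛990) : Q] = 6.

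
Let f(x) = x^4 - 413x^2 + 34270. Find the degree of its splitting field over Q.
[K : Q] = 4

Solving the quadratic in x^2: x^2 = (413 ± √(413^2 - 4·34270))/2 = (413 ± √33489)/2 = (413 ± 183)/2, giving x^2 = 298 or x^2 = 115. So f(x) = (x^2 - 298)(x^2 - 115) and the roots of f are ±√298, ±√115. Hence the splitting field is K = Q(√298, √115). Since 298 and 115 are distinct squarefree integers > 1, their product 34270 is not a perfect square, so √115 ∉ Q(√298). By the tower law [K:Q] = [Q(√298,√115):Q(√298)] · [Q(√298):Q] = 2 · 2 = 4.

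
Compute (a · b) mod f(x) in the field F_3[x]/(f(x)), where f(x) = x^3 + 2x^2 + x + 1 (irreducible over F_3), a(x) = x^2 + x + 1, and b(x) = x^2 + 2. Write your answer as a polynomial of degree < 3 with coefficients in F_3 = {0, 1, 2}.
a · b ≡ x^2 + 2x (mod f(x))

Multiply in F_3[x]: a(x)·b(x) = (x^2 + x + 1)·(x^2 + 2) = x^4 + x^3 + 2x + 2. This has degree ≥ 3, so divide by f(x) over F_3: x^4 + x^3 + 2x + 2 = (x + 2)·(x^3 + 2x^2 + x + 1) + (x^2 + 2x). Hence a·b ≡ x^2 + 2x (mod f). (F_3[x]/(f) is a field with 3^3 = 27 elements since f is irreducible of degree 3.)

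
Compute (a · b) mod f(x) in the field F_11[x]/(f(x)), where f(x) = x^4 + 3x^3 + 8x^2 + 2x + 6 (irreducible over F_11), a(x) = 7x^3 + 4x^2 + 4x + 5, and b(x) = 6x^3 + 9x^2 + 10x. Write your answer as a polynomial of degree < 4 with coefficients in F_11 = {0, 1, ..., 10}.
a · b ≡ 7x^3 + 7x^2 + 6 (mod f(x))

Multiply in F_11[x]: a(x)·b(x) = (7x^3 + 4x^2 + 4x + 5)·(6x^3 + 9x^2 + 10x) = 9x^6 + 10x^5 + 9x^4 + 7x^3 + 8x^2 + 6x. This has degree ≥ 4, so divide by f(x) over F_11: 9x^6 + 10x^5 + 9x^4 + 7x^3 + 8x^2 + 6x = (9x^2 + 5x + 10)·(x^4 + 3x^3 + 8x^2 + 2x + 6) + (7x^3 + 7x^2 + 6). Hence a·b ≡ 7x^3 + 7x^2 + 6 (mod f). (F_11[x]/(f) is a field with 11^4 = 14641 elements since f is irreducible of degree 4.)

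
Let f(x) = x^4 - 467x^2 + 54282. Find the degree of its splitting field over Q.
[K : Q] = 4

Solving the quadratic in x^2: x^2 = (467 ± √(467^2 - 4·54282))/2 = (467 ± √961)/2 = (467 ± 31)/2, giving x^2 = 249 or x^2 = 218. So f(x) = (x^2 - 249)(x^2 - 218) and the roots of f are ±√249, ±√218. Hence the splitting field is K = Q(√249, √218). Since 249 and 218 are distinct squarefree integers > 1, their product 54282 is not a perfect square, so √218 ∉ Q(√249). By the tower law [K:Q] = [Q(√249,√218):Q(√249)] · [Q(√249):Q] = 2 · 2 = 4.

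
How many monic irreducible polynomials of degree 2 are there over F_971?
There are 470935 monic irreducible polynomials of degree 2 over F_971

Each element of F_{971^2} that lies in no proper subfield is a root of exactly one monic irreducible of degree 2 over F_971, and each such polynomial has 2 distinct roots in F_{971^2}. By Möbius inversion the count is N_971(2) = (1/2) Σ_{d|2} μ(2/d) · 971^d = (1/2)(μ(2)·971^1 + μ(1)·971^2) = 941870/2 = 470935.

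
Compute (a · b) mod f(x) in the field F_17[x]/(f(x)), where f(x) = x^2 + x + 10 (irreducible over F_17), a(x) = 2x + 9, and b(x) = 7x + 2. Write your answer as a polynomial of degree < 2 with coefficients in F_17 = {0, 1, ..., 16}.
a · b ≡ 2x + 14 (mod f(x))

Multiply in F_17[x]: a(x)·b(x) = (2x + 9)·(7x + 2) = 14x^2 + 16x + 1. This has degree ≥ 2, so divide by f(x) over F_17: 14x^2 + 16x + 1 = (14)·(x^2 + x + 10) + (2x + 14). Hence a·b ≡ 2x + 14 (mod f). (F_17[x]/(f) is a field with 17^2 = 289 elements since f is irreducible of degree 2.)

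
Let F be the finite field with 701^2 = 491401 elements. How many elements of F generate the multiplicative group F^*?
There are φ(491400) = 103680 primitive elements

F_q^* is cyclic of order q - 1 = 491400. A cyclic group of order m has exactly φ(m) generators. Here m = 491400 = 2^3 · 3^3 · 5^2 · 7 · 13, so the number of primitive elements is φ(491400) = 103680.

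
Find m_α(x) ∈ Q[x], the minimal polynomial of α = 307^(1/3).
m_α(x) = x^3 - 307

α satisfies α^3 = 307, so x^3 - 307 annihilates α. By the rational root test, a rational root p/q (in lowest terms) of x^3 - 307 would satisfy p^3 = 307 q^3, forcing q = 1 and p^3 = 307; but 307 is not a perfect cube, contradiction. A monic cubic over Q with no rational root is irreducible (any nontrivial factorization would include a linear factor). Hence x^3 - 307 is the minimal polynomial of α, and in particular [Q(α):Q] = 3.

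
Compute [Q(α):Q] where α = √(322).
[Q(α):Q] = 2

[Q(α):Q] equals the degree of the minimal polynomial of α. Here α^2 = 322 and x^2 - 322 is irreducible (d = 322 is squarefree, ≠ 1, hence not a square), so deg(m_α) = 2. Thus [Q(α):Q] = 2.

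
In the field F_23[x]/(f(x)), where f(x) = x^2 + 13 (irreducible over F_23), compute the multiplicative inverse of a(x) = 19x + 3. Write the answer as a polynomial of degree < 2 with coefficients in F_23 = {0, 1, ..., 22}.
a(x)^(-1) ≡ 5x + 21 (mod f(x))

Since f is irreducible over F_23, F_23[x]/(f) is a field and a(x) ≠ 0 has an inverse. Apply the extended Euclidean algorithm to f(x) and a(x) in F_23[x]: f(x) = (17x + 7)·a(x) + (15). The last nonzero remainder is the constant 15 = gcd(f, a) in F_23. Back-substituting through the division chain expresses 15 = s(x)·a(x) + t(x)·f(x) with s(x) ≡ 6x + 16 (mod f), so (6x + 16)·a(x) ≡ 15 (mod f). Multiplying by 15^(-1) ≡ 20 in F_23 gives a(x)^(-1) ≡ 20·(6x + 16) ≡ 5x + 21 (mod f). Check: (19x + 3)·(5x + 21) = 3x^2 + 17 ≡ 1 (mod x^2 + 13).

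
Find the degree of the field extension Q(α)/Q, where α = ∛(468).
[Q(α):Q] = 3

The minimal polynomial of α is x^3 - 468, irreducible over Q since 468 is not a perfect cube (so x^3 - 468 has no rational root). Hence [Q(α):Q] = deg(m_α) = 3.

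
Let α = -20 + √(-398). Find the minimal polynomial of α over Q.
m_α(x) = x^2 + 40x + 798

From α + 20 = √(-398), squaring gives (α + 20)^2 = -398, i.e. α^2 + 40α + 400 = -398, so α^2 + 40α + 798 = 0. The discriminant of x^2 + 40x + 798 is (40)^2 - 4·(798) = 1600 - 3192 = -1592, and 4·(-398) is not a perfect square in Q since -398 is squarefree and ≠ 1. Hence x^2 + 40x + 798 is irreducible over Q and is the minimal polynomial of α.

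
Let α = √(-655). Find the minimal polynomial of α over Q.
m_α(x) = x^2 + 655

α satisfies α^2 + 655 = 0, so x^2 + 655 annihilates α. Since d = -655 is squarefree and ≠ 1, it is not a perfect square in Q, so x^2 + 655 has no rational root and is therefore irreducible over Q (a degree-2 polynomial over a field is irreducible iff it has no root). Hence m_α(x) = x^2 + 655.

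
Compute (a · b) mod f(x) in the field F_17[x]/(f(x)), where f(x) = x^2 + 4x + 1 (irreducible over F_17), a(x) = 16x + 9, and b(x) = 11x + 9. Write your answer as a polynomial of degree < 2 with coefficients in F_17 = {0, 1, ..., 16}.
a · b ≡ 15x + 7 (mod f(x))

Multiply in F_17[x]: a(x)·b(x) = (16x + 9)·(11x + 9) = 6x^2 + 5x + 13. This has degree ≥ 2, so divide by f(x) over F_17: 6x^2 + 5x + 13 = (6)·(x^2 + 4x + 1) + (15x + 7). Hence a·b ≡ 15x + 7 (mod f). (F_17[x]/(f) is a field with 17^2 = 289 elements since f is irreducible of degree 2.)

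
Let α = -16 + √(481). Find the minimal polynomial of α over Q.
m_α(x) = x^2 + 32x - 225

From α + 16 = √(481), squaring gives (α + 16)^2 = 481, i.e. α^2 + 32α + 256 = 481, so α^2 + 32α - 225 = 0. The discriminant of x^2 + 32x - 225 is (32)^2 - 4·(-225) = 1024 + 900 = 1924, and 4·(481) is not a perfect square in Q since 481 is squarefree and ≠ 1. Hence x^2 + 32x - 225 is irreducible over Q and is the minimal polynomial of α.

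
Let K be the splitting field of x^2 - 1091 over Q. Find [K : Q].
[K : Q] = 2

f(x) = x^2 - 1091 factors as (x - √1091)(x + √1091). The splitting field is K = Q(√1091). Since 1091 is squarefree and > 1, it is not a perfect square, so x^2 - 1091 is irreducible over Q and [Q(√1091) : Q] = 2. Hence [K : Q] = 2.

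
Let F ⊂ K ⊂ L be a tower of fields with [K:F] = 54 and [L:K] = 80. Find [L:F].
[L:F] = 4320

The tower law says that for any tower of field extensions F ⊂ K ⊂ L with finite degrees, [L:F] = [L:K] · [K:F]. Here this gives [L:F] = 80 · 54 = 4320.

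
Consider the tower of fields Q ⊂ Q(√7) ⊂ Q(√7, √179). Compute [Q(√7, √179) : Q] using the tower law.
[Q(√7, √179) : Q] = 4

[Q(√7):Q] = 2 (min poly x^2 - 7, irreducible since 7 is squarefree > 1). For the top step, suppose √179 ∈ Q(√7), say √179 = c + d√7 with c, d ∈ Q. Squaring: 179 = c^2 + 7d^2 + 2cd√7. Since √7 ∉ Q this forces 2cd = 0. If d = 0 then √179 = c ∈ Q, contradicting 179 squarefree > 1. If c = 0 then 179 = 7d^2, so 7·179 = (7d)^2 is a perfect square in Q — but 7·179 = 1253 is not a perfect square (since 7 and 179 are distinct squarefree integers). Contradiction. Hence √179 ∉ Q(√7), so x^2 - 179 stays irreducible over Q(√7) and [Q(√7, √179) : Q(√7)] = 2. By the tower law, [Q(√7, √179) : Q] = 2 · 2 = 4.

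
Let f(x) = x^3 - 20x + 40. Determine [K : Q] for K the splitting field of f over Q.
[K : Q] = 6

By the rational root test, any rational root of the monic integer polynomial f(x) = x^3 - 20x + 40 must be an integer dividing the constant term 40, i.e. one of ±{1, 2, 4, 5, 8, 10, 20, 40}. Evaluating: f(1) = 21, f(-1) = 59, f(2) = 8, f(-2) = 72, f(4) = 24, f(-4) = 56, f(5) = 65, f(-5) = 15, f(8) = 392, f(-8) = -312, f(10) = 840, f(-10) = -760, f(20) = 7640, f(-20) = -7560, f(40) = 63240, f(-40) = -63160; none is 0, so f has no rational root and is therefore irreducible over Q (a cubic with no linear factor over a field is irreducible). For an irreducible cubic, the Galois group is A_3 or S_3 according as the discriminant disc(f) = -4a^3 - 27b^2 = -4·(-20)^3 - 27·(40)^2 = -11200 is or is not a square in Q. Here disc(f) = -11200 is not a perfect square in Q, so the Galois group of f over Q is not contained in A_3 and must be all of S_3. The splitting field has degree |S_3| = 6 over Q, so [K : Q] = 6.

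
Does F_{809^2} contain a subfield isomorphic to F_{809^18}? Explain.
No: F_{809^18} is not a subfield of F_{809^2}

F_{p^m} embeds in F_{p^n} iff m | n. Here 18 ∤ 2 (since 2 = 0·18 + 2 with remainder 2 ≠ 0), so F_{809^18} is not a subfield of F_{809^2}. Equivalently: if it were, the tower law would give 18 = [F_{809^18}:F_809] dividing [F_{809^2}:F_809] = 2, contradiction.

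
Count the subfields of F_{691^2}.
F_{691^2} has 2 subfields

The subfields of F_{p^n} are exactly the fields F_{p^d} for d | n (each is the fixed field of the unique index-d subgroup of Gal(F_{p^n}/F_p) ≅ Z/nZ). The divisors of n = 2 are {1, 2}, giving 2 subfields: F_{691^1}, F_{691^2}.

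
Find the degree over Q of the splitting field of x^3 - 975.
[K : Q] = 6

The roots of x^3 - 975 are ∛975, ω∛975, ω^2∛975 where ω = e^(2πi/3) is a primitive cube root of unity, so K = Q(∛975, ω). Now [Q(∛975):Q] = 3 (since 975 is not a perfect cube, x^3 - 975 is irreducible) and [Q(ω):Q] = 2. Both 2 and 3 divide [K:Q], and [K:Q] ≤ 3·2 = 6, so [K:Q] = 6. (Equivalently: Q(∛975) ⊂ R but ω ∉ R, so [K : Q(∛975)] = 2.)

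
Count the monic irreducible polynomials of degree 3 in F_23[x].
There are 4048 monic irreducible polynomials of degree 3 over F_23

Each element of F_{23^3} that lies in no proper subfield is a root of exactly one monic irreducible of degree 3 over F_23, and each such polynomial has 3 distinct roots in F_{23^3}. By Möbius inversion the count is N_23(3) = (1/3) Σ_{d|3} μ(3/d) · 23^d = (1/3)(μ(3)·23^1 + μ(1)·23^3) = 12144/3 = 4048.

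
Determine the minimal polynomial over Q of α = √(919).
m_α(x) = x^2 - 919

α satisfies α^2 - 919 = 0, so x^2 - 919 annihilates α. Since d = 919 is squarefree and ≠ 1, it is not a perfect square in Q, so x^2 - 919 has no rational root and is therefore irreducible over Q (a degree-2 polynomial over a field is irreducible iff it has no root). Hence m_α(x) = x^2 - 919.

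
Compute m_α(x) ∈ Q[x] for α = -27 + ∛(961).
m_α(x) = x^3 + 81x^2 + 2187x + 18722

Set β = α + 27 = ∛(961), so β^3 = 961. Then (α + 27)^3 - 961 = 0, i.e. α is a root of g(x) = (x + 27)^3 - 961 = x^3 + 81x^2 + 2187x + 18722. Since g(x) = h(x + 27) where h(x) = x^3 - 961, and h is irreducible over Q (because 961 is not a perfect cube, so h has no rational root, and a monic cubic with no rational root is irreducible), g is also irreducible (irreducibility is preserved under the substitution x → x + 27). Hence m_α(x) = x^3 + 81x^2 + 2187x + 18722.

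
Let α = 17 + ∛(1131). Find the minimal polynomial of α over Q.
m_α(x) = x^3 - 51x^2 + 867x - 6044

Set β = α - 17 = ∛(1131), so β^3 = 1131. Then (α - 17)^3 - 1131 = 0, i.e. α is a root of g(x) = (x - 17)^3 - 1131 = x^3 - 51x^2 + 867x - 6044. Since g(x) = h(x - 17) where h(x) = x^3 - 1131, and h is irreducible over Q (because 1131 is not a perfect cube, so h has no rational root, and a monic cubic with no rational root is irreducible), g is also irreducible (irreducibility is preserved under the substitution x → x - 17). Hence m_α(x) = x^3 - 51x^2 + 867x - 6044.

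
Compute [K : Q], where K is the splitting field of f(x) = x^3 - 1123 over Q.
[K : Q] = 6

The roots of x^3 - 1123 are ∛1123, ω∛1123, ω^2∛1123 where ω = e^(2πi/3) is a primitive cube root of unity, so K = Q(∛1123, ω). Now [Q(∛1123):Q] = 3 (since 1123 is not a perfect cube, x^3 - 1123 is irreducible) and [Q(ω):Q] = 2. Both 2 and 3 divide [K:Q], and [K:Q] ≤ 3·2 = 6, so [K:Q] = 6. (Equivalently: Q(∛1123) ⊂ R but ω ∉ R, so [K : Q(∛1123)] = 2.)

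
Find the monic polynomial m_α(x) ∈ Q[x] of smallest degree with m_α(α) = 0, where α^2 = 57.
m_α(x) = x^2 - 57

α satisfies α^2 - 57 = 0, so x^2 - 57 annihilates α. Since d = 57 is squarefree and ≠ 1, it is not a perfect square in Q, so x^2 - 57 has no rational root and is therefore irreducible over Q (a degree-2 polynomial over a field is irreducible iff it has no root). Hence m_α(x) = x^2 - 57.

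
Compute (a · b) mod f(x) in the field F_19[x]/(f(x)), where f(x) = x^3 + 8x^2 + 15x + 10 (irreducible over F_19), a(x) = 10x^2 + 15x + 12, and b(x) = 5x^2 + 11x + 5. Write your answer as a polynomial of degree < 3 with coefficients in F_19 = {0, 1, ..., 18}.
a · b ≡ 10x^2 + 6x + 6 (mod f(x))

Multiply in F_19[x]: a(x)·b(x) = (10x^2 + 15x + 12)·(5x^2 + 11x + 5) = 12x^4 + 14x^3 + 9x^2 + 17x + 3. This has degree ≥ 3, so divide by f(x) over F_19: 12x^4 + 14x^3 + 9x^2 + 17x + 3 = (12x + 13)·(x^3 + 8x^2 + 15x + 10) + (10x^2 + 6x + 6). Hence a·b ≡ 10x^2 + 6x + 6 (mod f). (F_19[x]/(f) is a field with 19^3 = 6859 elements since f is irreducible of degree 3.)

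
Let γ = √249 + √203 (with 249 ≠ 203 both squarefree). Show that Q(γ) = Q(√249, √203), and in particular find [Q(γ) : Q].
[Q(γ) : Q] = 4 (equivalently, Q(γ) = Q(√249, √203))

Obviously Q(γ) ⊆ Q(√249, √203), and [Q(√249, √203):Q] = 4 (since 249, 203 are distinct squarefree integers > 1 with 50547 not a perfect square). To show equality we compute the minimal polynomial of γ. From γ = √249 + √203: γ^2 = 249 + 2√(50547) + 203 = 452 + 2√(50547), so γ^2 - 452 = 2√(50547); squaring, (γ^2 - 452)^2 = 4·50547, i.e. γ^4 - 904γ^2 + 204304 - 202188 = 0, i.e. γ^4 - 904γ^2 + 2116 = 0. So γ is a root of x^4 - 904x^2 + 2116. This polynomial is irreducible over Q: it has no rational root (each ±√249 ± √203 is irrational), and any factorization into two quadratics over Q would force √(50547) ∈ Q (pairing opposite roots) or √249, √203 ∈ Q (other pairings), all impossible. Hence [Q(γ):Q] = 4 = [Q(√249, √203):Q], so Q(γ) = Q(√249, √203).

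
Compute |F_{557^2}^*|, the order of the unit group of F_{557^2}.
|F_{557^2}^*| = 310248

F_{557^2} has 557^2 = 310249 elements; its multiplicative group consists of all nonzero elements, so |F_{557^2}^*| = 310249 - 1 = 310248. (It is cyclic since any finite subgroup of the multiplicative group of a field is cyclic.)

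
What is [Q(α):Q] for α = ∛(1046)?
[Q(α):Q] = 3

The minimal polynomial of α is x^3 - 1046, irreducible over Q since 1046 is not a perfect cube (so x^3 - 1046 has no rational root). Hence [Q(α):Q] = deg(m_α) = 3.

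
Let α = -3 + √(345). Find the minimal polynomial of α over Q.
m_α(x) = x^2 + 6x - 336

From α + 3 = √(345), squaring gives (α + 3)^2 = 345, i.e. α^2 + 6α + 9 = 345, so α^2 + 6α - 336 = 0. The discriminant of x^2 + 6x - 336 is (6)^2 - 4·(-336) = 36 + 1344 = 1380, and 4·(345) is not a perfect square in Q since 345 is squarefree and ≠ 1. Hence x^2 + 6x - 336 is irreducible over Q and is the minimal polynomial of α.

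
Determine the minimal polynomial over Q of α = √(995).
m_α(x) = x^2 - 995

α satisfies α^2 - 995 = 0, so x^2 - 995 annihilates α. Since d = 995 is squarefree and ≠ 1, it is not a perfect square in Q, so x^2 - 995 has no rational root and is therefore irreducible over Q (a degree-2 polynomial over a field is irreducible iff it has no root). Hence m_α(x) = x^2 - 995.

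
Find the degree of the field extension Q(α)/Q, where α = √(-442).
[Q(α):Q] = 2

[Q(α):Q] equals the degree of the minimal polynomial of α. Here α^2 = -442 and x^2 + 442 is irreducible (d = -442 is squarefree, ≠ 1, hence not a square), so deg(m_α) = 2. Thus [Q(α):Q] = 2.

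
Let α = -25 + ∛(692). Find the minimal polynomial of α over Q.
m_α(x) = x^3 + 75x^2 + 1875x + 14933

Set β = α + 25 = ∛(692), so β^3 = 692. Then (α + 25)^3 - 692 = 0, i.e. α is a root of g(x) = (x + 25)^3 - 692 = x^3 + 75x^2 + 1875x + 14933. Since g(x) = h(x + 25) where h(x) = x^3 - 692, and h is irreducible over Q (because 692 is not a perfect cube, so h has no rational root, and a monic cubic with no rational root is irreducible), g is also irreducible (irreducibility is preserved under the substitution x → x + 25). Hence m_α(x) = x^3 + 75x^2 + 1875x + 14933.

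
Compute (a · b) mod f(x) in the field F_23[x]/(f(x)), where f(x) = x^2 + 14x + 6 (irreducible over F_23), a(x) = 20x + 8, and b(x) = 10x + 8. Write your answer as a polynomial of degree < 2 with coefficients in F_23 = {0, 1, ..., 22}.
a · b ≡ 16x + 14 (mod f(x))

Multiply in F_23[x]: a(x)·b(x) = (20x + 8)·(10x + 8) = 16x^2 + 10x + 18. This has degree ≥ 2, so divide by f(x) over F_23: 16x^2 + 10x + 18 = (16)·(x^2 + 14x + 6) + (16x + 14). Hence a·b ≡ 16x + 14 (mod f). (F_23[x]/(f) is a field with 23^2 = 529 elements since f is irreducible of degree 2.)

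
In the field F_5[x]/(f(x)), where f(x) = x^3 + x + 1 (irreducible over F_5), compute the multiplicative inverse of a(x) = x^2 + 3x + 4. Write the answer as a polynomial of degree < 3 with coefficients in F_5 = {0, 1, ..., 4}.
a(x)^(-1) ≡ 4x^2 + 3x + 4 (mod f(x))

Since f is irreducible over F_5, F_5[x]/(f) is a field and a(x) ≠ 0 has an inverse. Apply the extended Euclidean algorithm to f(x) and a(x) in F_5[x]: f(x) = (x + 2)·a(x) + (x + 3);  a(x) = (x)·(x + 3) + (4). The last nonzero remainder is the constant 4 = gcd(f, a) in F_5. Back-substituting through the division chain expresses 4 = s(x)·a(x) + t(x)·f(x) with s(x) ≡ x^2 + 2x + 1 (mod f), so (x^2 + 2x + 1)·a(x) ≡ 4 (mod f). Multiplying by 4^(-1) ≡ 4 in F_5 gives a(x)^(-1) ≡ 4·(x^2 + 2x + 1) ≡ 4x^2 + 3x + 4 (mod f). Check: (x^2 + 3x + 4)·(4x^2 + 3x + 4) = 4x^4 + 4x^2 + 4x + 1 ≡ 1 (mod x^3 + x + 1).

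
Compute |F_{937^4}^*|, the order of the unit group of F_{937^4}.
|F_{937^4}^*| = 770829564960

F_{937^4} has 937^4 = 770829564961 elements; its multiplicative group consists of all nonzero elements, so |F_{937^4}^*| = 770829564961 - 1 = 770829564960. (It is cyclic since any finite subgroup of the multiplicative group of a field is cyclic.)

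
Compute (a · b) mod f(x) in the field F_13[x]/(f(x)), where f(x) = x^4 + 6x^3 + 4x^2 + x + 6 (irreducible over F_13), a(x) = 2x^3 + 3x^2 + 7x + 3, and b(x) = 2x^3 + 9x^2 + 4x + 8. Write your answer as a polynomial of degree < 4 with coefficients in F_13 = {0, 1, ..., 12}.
a · b ≡ 12x^3 + x^2 + 9x + 8 (mod f(x))

Multiply in F_13[x]: a(x)·b(x) = (2x^3 + 3x^2 + 7x + 3)·(2x^3 + 9x^2 + 4x + 8) = 4x^6 + 11x^5 + 10x^4 + 6x^3 + x^2 + 3x + 11. This has degree ≥ 4, so divide by f(x) over F_13: 4x^6 + 11x^5 + 10x^4 + 6x^3 + x^2 + 3x + 11 = (4x^2 + 7)·(x^4 + 6x^3 + 4x^2 + x + 6) + (12x^3 + x^2 + 9x + 8). Hence a·b ≡ 12x^3 + x^2 + 9x + 8 (mod f). (F_13[x]/(f) is a field with 13^4 = 28561 elements since f is irreducible of degree 4.)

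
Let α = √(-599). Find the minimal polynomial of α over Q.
m_α(x) = x^2 + 599

α satisfies α^2 + 599 = 0, so x^2 + 599 annihilates α. Since d = -599 is squarefree and ≠ 1, it is not a perfect square in Q, so x^2 + 599 has no rational root and is therefore irreducible over Q (a degree-2 polynomial over a field is irreducible iff it has no root). Hence m_α(x) = x^2 + 599.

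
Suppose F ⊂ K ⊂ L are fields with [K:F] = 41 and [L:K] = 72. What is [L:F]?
[L:F] = 2952

The tower law says that for any tower of field extensions F ⊂ K ⊂ L with finite degrees, [L:F] = [L:K] · [K:F]. Here this gives [L:F] = 72 · 41 = 2952.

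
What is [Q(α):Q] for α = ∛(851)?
[Q(α):Q] = 3

The minimal polynomial of α is x^3 - 851, irreducible over Q since 851 is not a perfect cube (so x^3 - 851 has no rational root). Hence [Q(α):Q] = deg(m_α) = 3.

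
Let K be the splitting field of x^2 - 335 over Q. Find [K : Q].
[K : Q] = 2

f(x) = x^2 - 335 factors as (x - √335)(x + √335). The splitting field is K = Q(√335). Since 335 is squarefree and > 1, it is not a perfect square, so x^2 - 335 is irreducible over Q and [Q(√335) : Q] = 2. Hence [K : Q] = 2.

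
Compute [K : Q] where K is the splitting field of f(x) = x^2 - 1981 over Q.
[K : Q] = 2

f(x) = x^2 - 1981 factors as (x - √1981)(x + √1981). The splitting field is K = Q(√1981). Since 1981 is squarefree and > 1, it is not a perfect square, so x^2 - 1981 is irreducible over Q and [Q(√1981) : Q] = 2. Hence [K : Q] = 2.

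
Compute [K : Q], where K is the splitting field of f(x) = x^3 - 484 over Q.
[K : Q] = 6

The roots of x^3 - 484 are ∛484, ω∛484, ω^2∛484 where ω = e^(2πi/3) is a primitive cube root of unity, so K = Q(∛484, ω). Now [Q(∛484):Q] = 3 (since 484 is not a perfect cube, x^3 - 484 is irreducible) and [Q(ω):Q] = 2. Both 2 and 3 divide [K:Q], and [K:Q] ≤ 3·2 = 6, so [K:Q] = 6. (Equivalently: Q(∛484) ⊂ R but ω ∉ R, so [K : Q(∛484)] = 2.)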